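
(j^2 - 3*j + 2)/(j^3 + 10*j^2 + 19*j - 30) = (j - 2)/(j^2 + 11*j + 30)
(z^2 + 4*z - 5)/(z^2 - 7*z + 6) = (z + 5)/(z - 6)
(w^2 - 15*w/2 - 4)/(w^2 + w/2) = (w - 8)/w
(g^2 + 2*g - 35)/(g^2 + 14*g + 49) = (g - 5)/(g + 7)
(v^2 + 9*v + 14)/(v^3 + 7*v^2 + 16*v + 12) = (v + 7)/(v^2 + 5*v + 6)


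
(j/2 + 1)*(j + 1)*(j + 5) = j^3/2 + 4*j^2 + 17*j/2 + 5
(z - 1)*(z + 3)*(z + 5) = z^3 + 7*z^2 + 7*z - 15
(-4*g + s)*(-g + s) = 4*g^2 - 5*g*s + s^2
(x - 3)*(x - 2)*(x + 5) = x^3 - 19*x + 30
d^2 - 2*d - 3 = (d - 3)*(d + 1)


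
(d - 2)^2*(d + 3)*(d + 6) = d^4 + 5*d^3 - 14*d^2 - 36*d + 72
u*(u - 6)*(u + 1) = u^3 - 5*u^2 - 6*u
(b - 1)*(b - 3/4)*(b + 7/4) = b^3 - 37*b/16 + 21/16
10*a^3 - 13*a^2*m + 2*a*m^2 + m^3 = (-2*a + m)*(-a + m)*(5*a + m)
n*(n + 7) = n^2 + 7*n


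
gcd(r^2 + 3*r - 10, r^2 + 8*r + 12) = 1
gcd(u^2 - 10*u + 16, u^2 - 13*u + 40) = u - 8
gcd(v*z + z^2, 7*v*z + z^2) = z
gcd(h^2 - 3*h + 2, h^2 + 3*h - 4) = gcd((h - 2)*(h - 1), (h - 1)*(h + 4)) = h - 1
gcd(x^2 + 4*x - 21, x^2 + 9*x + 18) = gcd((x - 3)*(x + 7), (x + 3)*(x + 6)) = 1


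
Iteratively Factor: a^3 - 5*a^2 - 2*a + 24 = (a - 4)*(a^2 - a - 6) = (a - 4)*(a + 2)*(a - 3)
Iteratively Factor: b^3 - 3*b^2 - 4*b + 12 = (b + 2)*(b^2 - 5*b + 6) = (b - 3)*(b + 2)*(b - 2)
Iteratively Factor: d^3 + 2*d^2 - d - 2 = (d + 2)*(d^2 - 1) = (d - 1)*(d + 2)*(d + 1)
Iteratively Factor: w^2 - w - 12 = (w - 4)*(w + 3)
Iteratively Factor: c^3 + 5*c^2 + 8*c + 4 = (c + 2)*(c^2 + 3*c + 2) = (c + 1)*(c + 2)*(c + 2)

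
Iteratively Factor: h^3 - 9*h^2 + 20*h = (h - 5)*(h^2 - 4*h) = h*(h - 5)*(h - 4)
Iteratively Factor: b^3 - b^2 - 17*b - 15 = (b - 5)*(b^2 + 4*b + 3) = (b - 5)*(b + 1)*(b + 3)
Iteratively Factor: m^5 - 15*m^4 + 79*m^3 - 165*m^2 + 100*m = (m - 5)*(m^4 - 10*m^3 + 29*m^2 - 20*m) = m*(m - 5)*(m^3 - 10*m^2 + 29*m - 20) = m*(m - 5)*(m - 1)*(m^2 - 9*m + 20) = m*(m - 5)*(m - 4)*(m - 1)*(m - 5)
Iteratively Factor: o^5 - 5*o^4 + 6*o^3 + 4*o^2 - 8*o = (o - 2)*(o^4 - 3*o^3 + 4*o) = (o - 2)^2*(o^3 - o^2 - 2*o) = o*(o - 2)^2*(o^2 - o - 2) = o*(o - 2)^3*(o + 1)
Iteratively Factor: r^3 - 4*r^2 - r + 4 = (r - 1)*(r^2 - 3*r - 4) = (r - 1)*(r + 1)*(r - 4)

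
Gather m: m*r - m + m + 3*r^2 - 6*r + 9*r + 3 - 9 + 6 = m*r + 3*r^2 + 3*r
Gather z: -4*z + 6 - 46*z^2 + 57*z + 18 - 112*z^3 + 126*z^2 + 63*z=-112*z^3 + 80*z^2 + 116*z + 24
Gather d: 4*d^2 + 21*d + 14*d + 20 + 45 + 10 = 4*d^2 + 35*d + 75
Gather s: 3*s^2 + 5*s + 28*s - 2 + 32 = 3*s^2 + 33*s + 30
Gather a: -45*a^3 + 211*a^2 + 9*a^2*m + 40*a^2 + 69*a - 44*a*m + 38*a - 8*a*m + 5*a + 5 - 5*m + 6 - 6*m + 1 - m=-45*a^3 + a^2*(9*m + 251) + a*(112 - 52*m) - 12*m + 12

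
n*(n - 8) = n^2 - 8*n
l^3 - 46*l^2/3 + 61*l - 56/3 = (l - 8)*(l - 7)*(l - 1/3)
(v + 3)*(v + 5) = v^2 + 8*v + 15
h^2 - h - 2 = (h - 2)*(h + 1)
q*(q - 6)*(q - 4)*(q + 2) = q^4 - 8*q^3 + 4*q^2 + 48*q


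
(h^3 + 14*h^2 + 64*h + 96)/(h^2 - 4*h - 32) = (h^2 + 10*h + 24)/(h - 8)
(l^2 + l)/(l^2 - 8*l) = (l + 1)/(l - 8)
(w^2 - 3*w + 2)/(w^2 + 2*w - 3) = (w - 2)/(w + 3)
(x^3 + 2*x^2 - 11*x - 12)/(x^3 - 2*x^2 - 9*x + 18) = (x^2 + 5*x + 4)/(x^2 + x - 6)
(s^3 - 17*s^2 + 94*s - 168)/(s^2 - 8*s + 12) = (s^2 - 11*s + 28)/(s - 2)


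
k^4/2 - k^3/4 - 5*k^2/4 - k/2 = k*(k/2 + 1/4)*(k - 2)*(k + 1)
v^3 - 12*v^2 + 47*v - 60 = (v - 5)*(v - 4)*(v - 3)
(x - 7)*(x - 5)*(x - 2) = x^3 - 14*x^2 + 59*x - 70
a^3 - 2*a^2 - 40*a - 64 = (a - 8)*(a + 2)*(a + 4)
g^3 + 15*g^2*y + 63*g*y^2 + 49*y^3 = (g + y)*(g + 7*y)^2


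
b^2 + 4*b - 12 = (b - 2)*(b + 6)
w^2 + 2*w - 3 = (w - 1)*(w + 3)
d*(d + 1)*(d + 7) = d^3 + 8*d^2 + 7*d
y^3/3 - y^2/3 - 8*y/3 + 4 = (y/3 + 1)*(y - 2)^2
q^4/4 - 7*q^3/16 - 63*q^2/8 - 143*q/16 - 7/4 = (q/4 + 1)*(q - 7)*(q + 1/4)*(q + 1)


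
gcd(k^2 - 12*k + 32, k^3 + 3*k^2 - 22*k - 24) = k - 4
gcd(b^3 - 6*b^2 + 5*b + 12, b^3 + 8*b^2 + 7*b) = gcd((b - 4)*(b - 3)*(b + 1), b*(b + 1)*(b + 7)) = b + 1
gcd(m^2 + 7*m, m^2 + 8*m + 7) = m + 7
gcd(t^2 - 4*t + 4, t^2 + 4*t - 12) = t - 2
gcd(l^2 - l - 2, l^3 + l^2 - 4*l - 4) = l^2 - l - 2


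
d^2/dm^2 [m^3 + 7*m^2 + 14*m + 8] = 6*m + 14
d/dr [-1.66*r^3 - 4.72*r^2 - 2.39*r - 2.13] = -4.98*r^2 - 9.44*r - 2.39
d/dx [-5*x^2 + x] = 1 - 10*x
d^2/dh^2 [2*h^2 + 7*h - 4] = 4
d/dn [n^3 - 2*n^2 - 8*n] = 3*n^2 - 4*n - 8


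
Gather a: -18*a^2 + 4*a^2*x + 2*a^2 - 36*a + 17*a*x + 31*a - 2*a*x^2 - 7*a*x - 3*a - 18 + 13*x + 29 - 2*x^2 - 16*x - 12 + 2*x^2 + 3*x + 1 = a^2*(4*x - 16) + a*(-2*x^2 + 10*x - 8)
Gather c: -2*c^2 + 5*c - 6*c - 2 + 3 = -2*c^2 - c + 1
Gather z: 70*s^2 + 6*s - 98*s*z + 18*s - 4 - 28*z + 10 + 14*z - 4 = 70*s^2 + 24*s + z*(-98*s - 14) + 2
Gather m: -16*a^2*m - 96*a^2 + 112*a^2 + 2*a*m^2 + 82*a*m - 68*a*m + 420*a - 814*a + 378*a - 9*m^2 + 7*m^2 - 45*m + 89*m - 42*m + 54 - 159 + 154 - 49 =16*a^2 - 16*a + m^2*(2*a - 2) + m*(-16*a^2 + 14*a + 2)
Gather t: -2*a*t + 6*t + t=t*(7 - 2*a)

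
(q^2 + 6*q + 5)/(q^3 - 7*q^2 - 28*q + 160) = (q + 1)/(q^2 - 12*q + 32)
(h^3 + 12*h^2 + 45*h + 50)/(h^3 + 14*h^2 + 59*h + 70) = (h + 5)/(h + 7)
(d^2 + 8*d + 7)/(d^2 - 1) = (d + 7)/(d - 1)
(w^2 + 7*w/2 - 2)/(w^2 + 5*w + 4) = (w - 1/2)/(w + 1)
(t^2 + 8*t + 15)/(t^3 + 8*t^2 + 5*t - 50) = (t + 3)/(t^2 + 3*t - 10)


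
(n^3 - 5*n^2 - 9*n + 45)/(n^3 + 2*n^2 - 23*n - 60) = (n - 3)/(n + 4)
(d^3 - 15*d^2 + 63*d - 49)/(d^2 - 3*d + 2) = (d^2 - 14*d + 49)/(d - 2)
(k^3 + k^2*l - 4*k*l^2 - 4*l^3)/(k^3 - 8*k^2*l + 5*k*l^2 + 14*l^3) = (k + 2*l)/(k - 7*l)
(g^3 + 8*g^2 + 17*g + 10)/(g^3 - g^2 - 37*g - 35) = (g + 2)/(g - 7)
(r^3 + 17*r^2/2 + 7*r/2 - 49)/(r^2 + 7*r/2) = r + 5 - 14/r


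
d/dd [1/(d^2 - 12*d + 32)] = 2*(6 - d)/(d^2 - 12*d + 32)^2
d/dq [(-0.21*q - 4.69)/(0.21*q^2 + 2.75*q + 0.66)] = (0.0441*q^2 + 1.9698*q + 12.7589)/(0.0441*q^4 + 1.155*q^3 + 7.8397*q^2 + 3.63*q + 0.4356)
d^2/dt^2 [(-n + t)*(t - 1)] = 2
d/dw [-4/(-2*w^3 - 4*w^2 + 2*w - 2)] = 2*(-3*w^2 - 4*w + 1)/(w^3 + 2*w^2 - w + 1)^2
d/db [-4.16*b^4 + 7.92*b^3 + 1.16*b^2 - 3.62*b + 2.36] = -16.64*b^3 + 23.76*b^2 + 2.32*b - 3.62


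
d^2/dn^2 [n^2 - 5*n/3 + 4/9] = 2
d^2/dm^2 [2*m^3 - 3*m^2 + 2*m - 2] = 12*m - 6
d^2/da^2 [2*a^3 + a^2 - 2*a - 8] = 12*a + 2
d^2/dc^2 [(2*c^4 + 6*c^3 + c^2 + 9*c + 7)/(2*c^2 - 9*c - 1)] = 2*(8*c^6 - 108*c^5 + 474*c^4 + 696*c^3 + 264*c^2 - 306*c + 501)/(8*c^6 - 108*c^5 + 474*c^4 - 621*c^3 - 237*c^2 - 27*c - 1)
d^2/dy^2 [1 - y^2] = -2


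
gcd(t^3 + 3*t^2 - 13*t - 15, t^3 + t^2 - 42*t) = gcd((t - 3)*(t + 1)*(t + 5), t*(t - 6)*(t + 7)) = 1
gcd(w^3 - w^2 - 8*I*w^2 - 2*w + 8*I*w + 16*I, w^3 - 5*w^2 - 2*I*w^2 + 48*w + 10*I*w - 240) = w - 8*I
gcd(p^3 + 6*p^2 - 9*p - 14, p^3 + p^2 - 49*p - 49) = p^2 + 8*p + 7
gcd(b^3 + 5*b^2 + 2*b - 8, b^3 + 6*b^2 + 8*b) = b^2 + 6*b + 8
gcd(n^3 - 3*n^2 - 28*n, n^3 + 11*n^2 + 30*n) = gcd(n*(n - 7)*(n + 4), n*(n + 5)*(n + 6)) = n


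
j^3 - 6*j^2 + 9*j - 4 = (j - 4)*(j - 1)^2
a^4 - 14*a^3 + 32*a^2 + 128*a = a*(a - 8)^2*(a + 2)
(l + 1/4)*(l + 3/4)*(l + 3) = l^3 + 4*l^2 + 51*l/16 + 9/16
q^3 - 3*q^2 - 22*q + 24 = (q - 6)*(q - 1)*(q + 4)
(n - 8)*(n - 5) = n^2 - 13*n + 40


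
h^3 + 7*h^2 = h^2*(h + 7)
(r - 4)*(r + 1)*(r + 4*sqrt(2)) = r^3 - 3*r^2 + 4*sqrt(2)*r^2 - 12*sqrt(2)*r - 4*r - 16*sqrt(2)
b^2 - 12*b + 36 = (b - 6)^2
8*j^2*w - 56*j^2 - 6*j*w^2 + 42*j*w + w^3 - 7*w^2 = (-4*j + w)*(-2*j + w)*(w - 7)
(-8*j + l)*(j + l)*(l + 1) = -8*j^2*l - 8*j^2 - 7*j*l^2 - 7*j*l + l^3 + l^2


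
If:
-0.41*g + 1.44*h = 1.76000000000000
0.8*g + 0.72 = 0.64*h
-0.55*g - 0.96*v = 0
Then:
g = 0.10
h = 1.25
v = -0.06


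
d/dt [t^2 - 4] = 2*t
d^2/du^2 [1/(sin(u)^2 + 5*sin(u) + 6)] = (-4*sin(u)^4 - 15*sin(u)^3 + 5*sin(u)^2 + 60*sin(u) + 38)/(sin(u)^2 + 5*sin(u) + 6)^3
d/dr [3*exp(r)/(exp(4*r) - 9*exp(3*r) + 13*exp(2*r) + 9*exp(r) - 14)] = (-9*exp(4*r) + 54*exp(3*r) - 39*exp(2*r) - 42)*exp(r)/(exp(8*r) - 18*exp(7*r) + 107*exp(6*r) - 216*exp(5*r) - 21*exp(4*r) + 486*exp(3*r) - 283*exp(2*r) - 252*exp(r) + 196)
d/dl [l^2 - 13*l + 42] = 2*l - 13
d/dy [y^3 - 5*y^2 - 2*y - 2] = 3*y^2 - 10*y - 2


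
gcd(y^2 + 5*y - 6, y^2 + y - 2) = y - 1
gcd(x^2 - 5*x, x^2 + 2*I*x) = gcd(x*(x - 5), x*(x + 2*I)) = x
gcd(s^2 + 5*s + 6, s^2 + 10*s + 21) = s + 3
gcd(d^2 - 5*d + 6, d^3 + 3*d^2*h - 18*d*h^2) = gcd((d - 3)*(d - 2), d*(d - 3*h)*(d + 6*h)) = 1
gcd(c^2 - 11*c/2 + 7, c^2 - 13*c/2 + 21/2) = c - 7/2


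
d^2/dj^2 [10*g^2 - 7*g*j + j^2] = 2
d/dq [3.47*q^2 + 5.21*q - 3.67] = 6.94*q + 5.21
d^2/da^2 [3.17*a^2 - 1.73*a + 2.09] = 6.34000000000000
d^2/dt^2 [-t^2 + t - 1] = -2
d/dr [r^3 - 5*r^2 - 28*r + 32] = 3*r^2 - 10*r - 28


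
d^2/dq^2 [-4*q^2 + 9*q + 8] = -8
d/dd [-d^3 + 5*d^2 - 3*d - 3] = -3*d^2 + 10*d - 3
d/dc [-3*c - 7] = -3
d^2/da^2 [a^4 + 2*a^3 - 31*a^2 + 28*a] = 12*a^2 + 12*a - 62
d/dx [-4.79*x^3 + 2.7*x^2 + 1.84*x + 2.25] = -14.37*x^2 + 5.4*x + 1.84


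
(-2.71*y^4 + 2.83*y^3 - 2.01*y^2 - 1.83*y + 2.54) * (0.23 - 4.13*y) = 11.1923*y^5 - 12.3112*y^4 + 8.9522*y^3 + 7.0956*y^2 - 10.9111*y + 0.5842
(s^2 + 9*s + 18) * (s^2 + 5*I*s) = s^4 + 9*s^3 + 5*I*s^3 + 18*s^2 + 45*I*s^2 + 90*I*s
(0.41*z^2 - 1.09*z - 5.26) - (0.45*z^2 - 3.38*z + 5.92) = -0.04*z^2 + 2.29*z - 11.18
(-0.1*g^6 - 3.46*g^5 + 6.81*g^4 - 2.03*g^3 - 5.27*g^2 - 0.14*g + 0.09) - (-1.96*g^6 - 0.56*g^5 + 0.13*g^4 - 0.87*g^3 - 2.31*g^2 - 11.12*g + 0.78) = 1.86*g^6 - 2.9*g^5 + 6.68*g^4 - 1.16*g^3 - 2.96*g^2 + 10.98*g - 0.69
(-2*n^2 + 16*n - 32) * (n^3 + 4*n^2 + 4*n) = -2*n^5 + 8*n^4 + 24*n^3 - 64*n^2 - 128*n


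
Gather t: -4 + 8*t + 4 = 8*t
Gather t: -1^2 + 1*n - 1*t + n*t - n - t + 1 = t*(n - 2)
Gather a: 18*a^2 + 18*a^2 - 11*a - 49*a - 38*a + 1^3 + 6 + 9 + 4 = 36*a^2 - 98*a + 20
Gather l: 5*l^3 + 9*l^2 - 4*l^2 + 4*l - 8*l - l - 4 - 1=5*l^3 + 5*l^2 - 5*l - 5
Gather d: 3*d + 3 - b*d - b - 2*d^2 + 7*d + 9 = -b - 2*d^2 + d*(10 - b) + 12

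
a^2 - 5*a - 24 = (a - 8)*(a + 3)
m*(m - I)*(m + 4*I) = m^3 + 3*I*m^2 + 4*m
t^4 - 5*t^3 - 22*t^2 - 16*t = t*(t - 8)*(t + 1)*(t + 2)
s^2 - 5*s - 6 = (s - 6)*(s + 1)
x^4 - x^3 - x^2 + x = x*(x - 1)^2*(x + 1)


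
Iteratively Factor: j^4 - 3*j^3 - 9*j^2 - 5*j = (j)*(j^3 - 3*j^2 - 9*j - 5) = j*(j + 1)*(j^2 - 4*j - 5) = j*(j - 5)*(j + 1)*(j + 1)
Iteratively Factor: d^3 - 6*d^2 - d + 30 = (d + 2)*(d^2 - 8*d + 15) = (d - 5)*(d + 2)*(d - 3)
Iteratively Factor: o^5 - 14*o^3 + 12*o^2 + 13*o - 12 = (o + 1)*(o^4 - o^3 - 13*o^2 + 25*o - 12) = (o - 1)*(o + 1)*(o^3 - 13*o + 12) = (o - 1)^2*(o + 1)*(o^2 + o - 12) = (o - 3)*(o - 1)^2*(o + 1)*(o + 4)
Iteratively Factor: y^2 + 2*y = (y + 2)*(y)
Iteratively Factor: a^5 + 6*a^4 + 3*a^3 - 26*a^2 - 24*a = (a)*(a^4 + 6*a^3 + 3*a^2 - 26*a - 24) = a*(a + 1)*(a^3 + 5*a^2 - 2*a - 24) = a*(a - 2)*(a + 1)*(a^2 + 7*a + 12) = a*(a - 2)*(a + 1)*(a + 4)*(a + 3)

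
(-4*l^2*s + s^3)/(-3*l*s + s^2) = (4*l^2 - s^2)/(3*l - s)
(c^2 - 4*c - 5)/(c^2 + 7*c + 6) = (c - 5)/(c + 6)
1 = 1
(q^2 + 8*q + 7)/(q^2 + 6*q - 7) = (q + 1)/(q - 1)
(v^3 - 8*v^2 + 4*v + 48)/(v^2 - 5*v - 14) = (v^2 - 10*v + 24)/(v - 7)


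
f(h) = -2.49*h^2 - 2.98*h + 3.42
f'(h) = -4.98*h - 2.98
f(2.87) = -25.64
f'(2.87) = -17.27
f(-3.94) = -23.49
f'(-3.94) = 16.64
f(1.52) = -6.86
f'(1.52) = -10.55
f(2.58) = -20.84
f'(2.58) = -15.83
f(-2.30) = -2.90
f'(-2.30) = 8.47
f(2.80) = -24.45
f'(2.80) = -16.92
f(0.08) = 3.17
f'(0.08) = -3.38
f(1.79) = -9.89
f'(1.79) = -11.89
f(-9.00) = -171.45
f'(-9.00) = 41.84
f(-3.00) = -10.05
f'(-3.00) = 11.96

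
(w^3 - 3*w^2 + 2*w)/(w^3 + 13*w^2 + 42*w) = (w^2 - 3*w + 2)/(w^2 + 13*w + 42)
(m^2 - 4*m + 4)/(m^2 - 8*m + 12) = (m - 2)/(m - 6)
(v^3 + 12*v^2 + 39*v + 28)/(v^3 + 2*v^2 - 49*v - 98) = (v^2 + 5*v + 4)/(v^2 - 5*v - 14)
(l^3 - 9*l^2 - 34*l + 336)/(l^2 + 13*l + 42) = (l^2 - 15*l + 56)/(l + 7)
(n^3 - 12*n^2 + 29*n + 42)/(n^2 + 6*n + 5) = (n^2 - 13*n + 42)/(n + 5)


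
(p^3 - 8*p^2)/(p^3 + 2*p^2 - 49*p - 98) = p^2*(p - 8)/(p^3 + 2*p^2 - 49*p - 98)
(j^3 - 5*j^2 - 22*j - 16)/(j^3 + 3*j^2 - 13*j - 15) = (j^2 - 6*j - 16)/(j^2 + 2*j - 15)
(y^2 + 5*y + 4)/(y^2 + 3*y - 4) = (y + 1)/(y - 1)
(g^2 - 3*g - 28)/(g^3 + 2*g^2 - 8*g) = (g - 7)/(g*(g - 2))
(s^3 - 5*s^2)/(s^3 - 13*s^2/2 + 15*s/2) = 2*s/(2*s - 3)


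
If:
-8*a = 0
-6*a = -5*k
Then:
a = 0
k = 0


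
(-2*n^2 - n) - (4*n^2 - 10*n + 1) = -6*n^2 + 9*n - 1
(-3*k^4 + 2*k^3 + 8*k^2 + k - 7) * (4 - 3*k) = 9*k^5 - 18*k^4 - 16*k^3 + 29*k^2 + 25*k - 28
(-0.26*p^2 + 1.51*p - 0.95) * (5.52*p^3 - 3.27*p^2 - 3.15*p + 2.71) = -1.4352*p^5 + 9.1854*p^4 - 9.3627*p^3 - 2.3546*p^2 + 7.0846*p - 2.5745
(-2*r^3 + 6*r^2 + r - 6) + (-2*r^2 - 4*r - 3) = -2*r^3 + 4*r^2 - 3*r - 9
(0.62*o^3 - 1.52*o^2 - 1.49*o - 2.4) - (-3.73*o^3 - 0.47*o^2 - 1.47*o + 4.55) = 4.35*o^3 - 1.05*o^2 - 0.02*o - 6.95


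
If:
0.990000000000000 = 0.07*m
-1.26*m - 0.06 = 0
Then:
No Solution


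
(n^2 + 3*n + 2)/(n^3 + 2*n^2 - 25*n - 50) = (n + 1)/(n^2 - 25)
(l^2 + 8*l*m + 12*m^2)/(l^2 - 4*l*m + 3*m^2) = (l^2 + 8*l*m + 12*m^2)/(l^2 - 4*l*m + 3*m^2)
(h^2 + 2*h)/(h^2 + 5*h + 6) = h/(h + 3)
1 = 1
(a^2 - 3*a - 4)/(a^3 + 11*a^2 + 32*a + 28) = (a^2 - 3*a - 4)/(a^3 + 11*a^2 + 32*a + 28)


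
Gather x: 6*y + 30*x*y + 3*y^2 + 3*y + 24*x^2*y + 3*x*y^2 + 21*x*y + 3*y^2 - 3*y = 24*x^2*y + x*(3*y^2 + 51*y) + 6*y^2 + 6*y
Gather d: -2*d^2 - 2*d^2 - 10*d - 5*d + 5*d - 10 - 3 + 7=-4*d^2 - 10*d - 6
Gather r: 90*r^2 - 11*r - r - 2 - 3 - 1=90*r^2 - 12*r - 6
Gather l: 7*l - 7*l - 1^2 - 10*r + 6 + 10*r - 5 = 0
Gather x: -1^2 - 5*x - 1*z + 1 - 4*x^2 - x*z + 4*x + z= -4*x^2 + x*(-z - 1)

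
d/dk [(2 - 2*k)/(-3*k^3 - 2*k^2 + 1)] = 2*(3*k^3 + 2*k^2 - k*(k - 1)*(9*k + 4) - 1)/(3*k^3 + 2*k^2 - 1)^2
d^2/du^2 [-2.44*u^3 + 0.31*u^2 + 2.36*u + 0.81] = 0.62 - 14.64*u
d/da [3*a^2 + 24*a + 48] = 6*a + 24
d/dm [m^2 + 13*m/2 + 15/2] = 2*m + 13/2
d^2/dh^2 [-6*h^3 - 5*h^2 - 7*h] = -36*h - 10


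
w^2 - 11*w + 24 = (w - 8)*(w - 3)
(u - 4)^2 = u^2 - 8*u + 16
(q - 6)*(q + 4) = q^2 - 2*q - 24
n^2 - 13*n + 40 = (n - 8)*(n - 5)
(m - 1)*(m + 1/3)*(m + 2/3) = m^3 - 7*m/9 - 2/9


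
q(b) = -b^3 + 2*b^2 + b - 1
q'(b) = -3*b^2 + 4*b + 1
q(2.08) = 0.73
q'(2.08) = -3.66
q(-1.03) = 1.18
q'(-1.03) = -6.30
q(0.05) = -0.95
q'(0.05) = 1.19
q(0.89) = 0.77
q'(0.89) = 2.18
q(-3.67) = 71.70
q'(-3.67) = -54.09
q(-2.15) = 16.03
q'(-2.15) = -21.47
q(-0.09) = -1.07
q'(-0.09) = 0.62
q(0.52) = -0.08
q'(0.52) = 2.27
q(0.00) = -1.00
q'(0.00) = 1.00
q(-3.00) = 41.00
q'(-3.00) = -38.00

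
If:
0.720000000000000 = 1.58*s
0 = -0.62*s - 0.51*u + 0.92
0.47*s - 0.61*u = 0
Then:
No Solution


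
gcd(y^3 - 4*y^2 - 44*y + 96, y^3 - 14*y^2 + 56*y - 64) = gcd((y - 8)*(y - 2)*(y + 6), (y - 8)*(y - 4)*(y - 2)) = y^2 - 10*y + 16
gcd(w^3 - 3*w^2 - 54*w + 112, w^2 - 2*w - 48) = w - 8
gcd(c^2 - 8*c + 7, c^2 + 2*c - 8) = 1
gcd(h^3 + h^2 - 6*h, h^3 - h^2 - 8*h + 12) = h^2 + h - 6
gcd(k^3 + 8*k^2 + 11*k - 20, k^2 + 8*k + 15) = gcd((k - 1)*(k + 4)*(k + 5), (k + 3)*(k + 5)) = k + 5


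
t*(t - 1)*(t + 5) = t^3 + 4*t^2 - 5*t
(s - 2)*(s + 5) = s^2 + 3*s - 10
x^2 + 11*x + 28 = (x + 4)*(x + 7)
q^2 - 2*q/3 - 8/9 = (q - 4/3)*(q + 2/3)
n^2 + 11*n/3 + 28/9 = (n + 4/3)*(n + 7/3)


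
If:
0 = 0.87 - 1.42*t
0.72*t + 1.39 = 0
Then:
No Solution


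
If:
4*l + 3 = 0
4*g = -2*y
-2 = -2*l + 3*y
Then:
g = 7/12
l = -3/4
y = -7/6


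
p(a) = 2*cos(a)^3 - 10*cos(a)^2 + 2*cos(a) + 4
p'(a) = -6*sin(a)*cos(a)^2 + 20*sin(a)*cos(a) - 2*sin(a)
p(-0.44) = -0.90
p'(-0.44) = -4.76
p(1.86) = 2.57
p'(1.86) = -7.85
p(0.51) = -0.54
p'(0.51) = 5.31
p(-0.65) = 0.26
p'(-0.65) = -6.12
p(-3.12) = -9.99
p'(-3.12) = 0.60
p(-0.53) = -0.43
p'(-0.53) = -5.45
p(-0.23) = -1.69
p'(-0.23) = -2.69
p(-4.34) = 1.85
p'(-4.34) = -9.38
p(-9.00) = -7.64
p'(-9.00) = 10.39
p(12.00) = -0.23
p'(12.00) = -5.69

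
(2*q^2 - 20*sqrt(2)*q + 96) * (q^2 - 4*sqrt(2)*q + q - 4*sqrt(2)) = 2*q^4 - 28*sqrt(2)*q^3 + 2*q^3 - 28*sqrt(2)*q^2 + 256*q^2 - 384*sqrt(2)*q + 256*q - 384*sqrt(2)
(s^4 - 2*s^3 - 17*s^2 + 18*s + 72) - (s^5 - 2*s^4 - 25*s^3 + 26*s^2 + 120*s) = -s^5 + 3*s^4 + 23*s^3 - 43*s^2 - 102*s + 72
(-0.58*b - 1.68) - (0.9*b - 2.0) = 0.32 - 1.48*b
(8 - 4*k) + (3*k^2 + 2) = 3*k^2 - 4*k + 10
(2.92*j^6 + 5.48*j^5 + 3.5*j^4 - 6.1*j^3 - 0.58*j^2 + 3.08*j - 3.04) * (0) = 0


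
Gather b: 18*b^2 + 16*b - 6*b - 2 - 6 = 18*b^2 + 10*b - 8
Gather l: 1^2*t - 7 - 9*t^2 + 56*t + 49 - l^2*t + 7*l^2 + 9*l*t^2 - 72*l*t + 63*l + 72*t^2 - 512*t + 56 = l^2*(7 - t) + l*(9*t^2 - 72*t + 63) + 63*t^2 - 455*t + 98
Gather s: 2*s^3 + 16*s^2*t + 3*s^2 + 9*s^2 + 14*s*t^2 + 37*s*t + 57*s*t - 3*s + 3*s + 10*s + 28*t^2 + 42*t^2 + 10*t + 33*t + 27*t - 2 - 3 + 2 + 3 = 2*s^3 + s^2*(16*t + 12) + s*(14*t^2 + 94*t + 10) + 70*t^2 + 70*t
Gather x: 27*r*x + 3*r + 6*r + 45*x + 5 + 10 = 9*r + x*(27*r + 45) + 15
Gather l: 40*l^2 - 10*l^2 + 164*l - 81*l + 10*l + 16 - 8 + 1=30*l^2 + 93*l + 9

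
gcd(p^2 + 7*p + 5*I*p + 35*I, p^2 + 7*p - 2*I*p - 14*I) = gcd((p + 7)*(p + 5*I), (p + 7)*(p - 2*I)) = p + 7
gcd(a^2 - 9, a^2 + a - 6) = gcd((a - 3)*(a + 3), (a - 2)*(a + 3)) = a + 3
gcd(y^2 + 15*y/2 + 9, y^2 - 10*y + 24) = 1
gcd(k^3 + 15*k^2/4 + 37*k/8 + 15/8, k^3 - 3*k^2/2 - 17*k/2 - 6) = k^2 + 5*k/2 + 3/2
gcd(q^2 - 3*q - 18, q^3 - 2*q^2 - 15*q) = q + 3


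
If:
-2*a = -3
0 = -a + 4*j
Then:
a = 3/2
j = 3/8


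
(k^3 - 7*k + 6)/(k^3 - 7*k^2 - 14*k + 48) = (k - 1)/(k - 8)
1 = 1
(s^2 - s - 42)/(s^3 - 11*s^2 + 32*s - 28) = (s + 6)/(s^2 - 4*s + 4)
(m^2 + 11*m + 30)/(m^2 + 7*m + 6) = (m + 5)/(m + 1)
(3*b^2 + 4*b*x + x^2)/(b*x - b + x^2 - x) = (3*b + x)/(x - 1)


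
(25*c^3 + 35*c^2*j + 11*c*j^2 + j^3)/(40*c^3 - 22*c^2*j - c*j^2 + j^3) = (5*c^2 + 6*c*j + j^2)/(8*c^2 - 6*c*j + j^2)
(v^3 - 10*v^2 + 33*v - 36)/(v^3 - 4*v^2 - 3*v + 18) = (v - 4)/(v + 2)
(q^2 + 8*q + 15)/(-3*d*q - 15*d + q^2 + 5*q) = (q + 3)/(-3*d + q)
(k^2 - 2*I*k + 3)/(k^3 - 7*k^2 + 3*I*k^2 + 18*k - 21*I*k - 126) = (k + I)/(k^2 + k*(-7 + 6*I) - 42*I)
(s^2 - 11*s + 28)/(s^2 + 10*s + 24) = (s^2 - 11*s + 28)/(s^2 + 10*s + 24)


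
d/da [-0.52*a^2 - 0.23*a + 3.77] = -1.04*a - 0.23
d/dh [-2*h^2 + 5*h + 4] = 5 - 4*h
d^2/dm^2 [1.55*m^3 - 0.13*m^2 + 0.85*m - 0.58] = 9.3*m - 0.26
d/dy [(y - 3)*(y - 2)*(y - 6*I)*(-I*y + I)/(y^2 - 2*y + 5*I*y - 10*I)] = (-2*I*y^3 + y^2*(9 + 4*I) + y*(-40 - 60*I) + 33 + 120*I)/(y^2 + 10*I*y - 25)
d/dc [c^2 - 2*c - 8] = 2*c - 2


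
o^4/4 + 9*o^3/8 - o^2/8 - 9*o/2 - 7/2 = (o/2 + 1/2)*(o/2 + 1)*(o - 2)*(o + 7/2)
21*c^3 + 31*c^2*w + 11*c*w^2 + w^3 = (c + w)*(3*c + w)*(7*c + w)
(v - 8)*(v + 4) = v^2 - 4*v - 32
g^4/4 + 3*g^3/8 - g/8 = g*(g/4 + 1/4)*(g - 1/2)*(g + 1)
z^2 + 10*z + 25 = (z + 5)^2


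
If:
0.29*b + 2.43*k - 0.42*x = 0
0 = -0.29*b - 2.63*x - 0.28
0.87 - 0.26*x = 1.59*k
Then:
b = -3.73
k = 0.50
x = 0.30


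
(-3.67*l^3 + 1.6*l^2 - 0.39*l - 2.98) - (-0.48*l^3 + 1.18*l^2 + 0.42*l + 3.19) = -3.19*l^3 + 0.42*l^2 - 0.81*l - 6.17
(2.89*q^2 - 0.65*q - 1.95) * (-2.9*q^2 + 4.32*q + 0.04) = -8.381*q^4 + 14.3698*q^3 + 2.9626*q^2 - 8.45*q - 0.078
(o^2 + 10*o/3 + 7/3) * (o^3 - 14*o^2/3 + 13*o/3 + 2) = o^5 - 4*o^4/3 - 80*o^3/9 + 50*o^2/9 + 151*o/9 + 14/3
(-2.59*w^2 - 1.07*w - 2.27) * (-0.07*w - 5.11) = 0.1813*w^3 + 13.3098*w^2 + 5.6266*w + 11.5997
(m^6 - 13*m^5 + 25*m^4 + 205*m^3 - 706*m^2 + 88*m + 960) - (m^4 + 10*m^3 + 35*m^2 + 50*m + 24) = m^6 - 13*m^5 + 24*m^4 + 195*m^3 - 741*m^2 + 38*m + 936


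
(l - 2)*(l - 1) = l^2 - 3*l + 2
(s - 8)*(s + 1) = s^2 - 7*s - 8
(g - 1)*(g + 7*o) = g^2 + 7*g*o - g - 7*o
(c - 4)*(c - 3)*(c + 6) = c^3 - c^2 - 30*c + 72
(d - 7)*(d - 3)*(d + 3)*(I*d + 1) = I*d^4 + d^3 - 7*I*d^3 - 7*d^2 - 9*I*d^2 - 9*d + 63*I*d + 63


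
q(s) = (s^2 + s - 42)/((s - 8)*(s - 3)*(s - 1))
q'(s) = (2*s + 1)/((s - 8)*(s - 3)*(s - 1)) - (s^2 + s - 42)/((s - 8)*(s - 3)*(s - 1)^2) - (s^2 + s - 42)/((s - 8)*(s - 3)^2*(s - 1)) - (s^2 + s - 42)/((s - 8)^2*(s - 3)*(s - 1))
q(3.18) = 15.18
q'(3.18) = -92.03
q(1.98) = -6.00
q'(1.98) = 0.07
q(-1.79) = 0.31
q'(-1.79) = 0.23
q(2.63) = -10.02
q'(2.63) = -20.87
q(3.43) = 5.61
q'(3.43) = -15.78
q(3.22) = 12.17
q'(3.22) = -61.44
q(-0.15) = 1.43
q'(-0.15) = 1.85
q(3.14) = 19.92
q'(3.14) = -152.47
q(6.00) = 0.00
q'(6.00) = -0.43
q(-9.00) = -0.01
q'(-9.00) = 0.00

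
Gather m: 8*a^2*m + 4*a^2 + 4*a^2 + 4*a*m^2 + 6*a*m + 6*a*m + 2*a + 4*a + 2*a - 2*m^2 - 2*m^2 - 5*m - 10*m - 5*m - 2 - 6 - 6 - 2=8*a^2 + 8*a + m^2*(4*a - 4) + m*(8*a^2 + 12*a - 20) - 16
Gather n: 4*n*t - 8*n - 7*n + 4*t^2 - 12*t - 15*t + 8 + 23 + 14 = n*(4*t - 15) + 4*t^2 - 27*t + 45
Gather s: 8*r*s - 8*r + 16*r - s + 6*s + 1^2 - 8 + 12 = 8*r + s*(8*r + 5) + 5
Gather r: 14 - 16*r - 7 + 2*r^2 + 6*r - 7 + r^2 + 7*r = 3*r^2 - 3*r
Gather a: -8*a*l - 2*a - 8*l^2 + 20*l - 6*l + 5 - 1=a*(-8*l - 2) - 8*l^2 + 14*l + 4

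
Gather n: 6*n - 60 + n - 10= 7*n - 70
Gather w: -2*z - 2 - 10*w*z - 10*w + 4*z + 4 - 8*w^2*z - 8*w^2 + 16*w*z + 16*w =w^2*(-8*z - 8) + w*(6*z + 6) + 2*z + 2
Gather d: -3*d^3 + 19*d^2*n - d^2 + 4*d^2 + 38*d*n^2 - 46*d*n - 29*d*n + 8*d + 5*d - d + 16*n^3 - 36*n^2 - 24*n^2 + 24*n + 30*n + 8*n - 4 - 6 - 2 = -3*d^3 + d^2*(19*n + 3) + d*(38*n^2 - 75*n + 12) + 16*n^3 - 60*n^2 + 62*n - 12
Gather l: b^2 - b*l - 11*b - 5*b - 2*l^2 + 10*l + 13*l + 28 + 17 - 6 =b^2 - 16*b - 2*l^2 + l*(23 - b) + 39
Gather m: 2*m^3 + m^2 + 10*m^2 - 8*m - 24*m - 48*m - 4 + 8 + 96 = 2*m^3 + 11*m^2 - 80*m + 100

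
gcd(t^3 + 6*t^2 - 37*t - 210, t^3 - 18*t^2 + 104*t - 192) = t - 6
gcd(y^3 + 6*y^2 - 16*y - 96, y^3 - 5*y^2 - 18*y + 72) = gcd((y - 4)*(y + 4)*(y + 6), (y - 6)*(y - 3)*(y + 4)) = y + 4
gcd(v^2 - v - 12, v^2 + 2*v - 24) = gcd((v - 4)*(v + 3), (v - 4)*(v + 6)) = v - 4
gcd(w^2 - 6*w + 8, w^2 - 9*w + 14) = w - 2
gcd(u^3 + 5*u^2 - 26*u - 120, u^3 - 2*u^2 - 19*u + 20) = u^2 - u - 20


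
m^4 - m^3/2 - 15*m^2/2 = m^2*(m - 3)*(m + 5/2)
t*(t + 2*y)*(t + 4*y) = t^3 + 6*t^2*y + 8*t*y^2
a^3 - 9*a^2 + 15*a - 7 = (a - 7)*(a - 1)^2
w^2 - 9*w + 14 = (w - 7)*(w - 2)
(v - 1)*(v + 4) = v^2 + 3*v - 4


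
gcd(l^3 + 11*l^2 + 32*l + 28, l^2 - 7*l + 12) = 1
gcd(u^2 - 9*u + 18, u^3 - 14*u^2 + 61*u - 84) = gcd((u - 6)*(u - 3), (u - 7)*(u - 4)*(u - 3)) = u - 3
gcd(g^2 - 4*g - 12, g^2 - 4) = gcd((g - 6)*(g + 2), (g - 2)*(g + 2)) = g + 2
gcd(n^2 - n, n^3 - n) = n^2 - n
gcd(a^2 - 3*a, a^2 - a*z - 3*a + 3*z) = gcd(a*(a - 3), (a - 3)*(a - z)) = a - 3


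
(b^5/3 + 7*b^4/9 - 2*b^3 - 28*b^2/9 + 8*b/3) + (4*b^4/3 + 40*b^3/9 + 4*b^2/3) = b^5/3 + 19*b^4/9 + 22*b^3/9 - 16*b^2/9 + 8*b/3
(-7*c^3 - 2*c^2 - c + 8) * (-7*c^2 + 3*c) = 49*c^5 - 7*c^4 + c^3 - 59*c^2 + 24*c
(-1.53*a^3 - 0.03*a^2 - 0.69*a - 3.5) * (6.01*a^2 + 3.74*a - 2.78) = -9.1953*a^5 - 5.9025*a^4 - 0.00569999999999915*a^3 - 23.5322*a^2 - 11.1718*a + 9.73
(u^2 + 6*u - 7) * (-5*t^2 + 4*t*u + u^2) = -5*t^2*u^2 - 30*t^2*u + 35*t^2 + 4*t*u^3 + 24*t*u^2 - 28*t*u + u^4 + 6*u^3 - 7*u^2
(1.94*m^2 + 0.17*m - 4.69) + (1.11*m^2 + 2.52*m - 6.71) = 3.05*m^2 + 2.69*m - 11.4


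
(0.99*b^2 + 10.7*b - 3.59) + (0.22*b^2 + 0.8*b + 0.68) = 1.21*b^2 + 11.5*b - 2.91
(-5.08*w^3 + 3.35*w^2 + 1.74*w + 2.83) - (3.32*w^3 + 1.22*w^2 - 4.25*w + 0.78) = -8.4*w^3 + 2.13*w^2 + 5.99*w + 2.05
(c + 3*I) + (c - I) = 2*c + 2*I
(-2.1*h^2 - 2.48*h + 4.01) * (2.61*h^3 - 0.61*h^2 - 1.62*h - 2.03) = -5.481*h^5 - 5.1918*h^4 + 15.3809*h^3 + 5.8345*h^2 - 1.4618*h - 8.1403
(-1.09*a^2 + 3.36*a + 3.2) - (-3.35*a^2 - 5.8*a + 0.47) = 2.26*a^2 + 9.16*a + 2.73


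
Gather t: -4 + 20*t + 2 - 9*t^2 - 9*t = -9*t^2 + 11*t - 2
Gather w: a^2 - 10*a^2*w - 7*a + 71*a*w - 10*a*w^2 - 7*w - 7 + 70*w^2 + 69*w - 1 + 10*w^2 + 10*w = a^2 - 7*a + w^2*(80 - 10*a) + w*(-10*a^2 + 71*a + 72) - 8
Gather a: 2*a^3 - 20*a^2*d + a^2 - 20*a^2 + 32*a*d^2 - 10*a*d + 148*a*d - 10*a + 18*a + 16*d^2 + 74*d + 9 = 2*a^3 + a^2*(-20*d - 19) + a*(32*d^2 + 138*d + 8) + 16*d^2 + 74*d + 9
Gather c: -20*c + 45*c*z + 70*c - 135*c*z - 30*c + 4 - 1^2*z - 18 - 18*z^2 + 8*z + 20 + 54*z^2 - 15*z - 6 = c*(20 - 90*z) + 36*z^2 - 8*z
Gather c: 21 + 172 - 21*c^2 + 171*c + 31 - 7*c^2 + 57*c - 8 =-28*c^2 + 228*c + 216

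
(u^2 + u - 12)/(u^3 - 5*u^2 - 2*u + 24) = (u + 4)/(u^2 - 2*u - 8)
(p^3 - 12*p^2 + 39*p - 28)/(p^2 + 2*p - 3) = (p^2 - 11*p + 28)/(p + 3)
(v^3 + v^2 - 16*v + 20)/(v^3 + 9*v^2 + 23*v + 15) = (v^2 - 4*v + 4)/(v^2 + 4*v + 3)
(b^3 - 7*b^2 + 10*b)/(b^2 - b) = (b^2 - 7*b + 10)/(b - 1)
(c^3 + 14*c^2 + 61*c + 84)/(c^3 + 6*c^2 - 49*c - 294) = (c^2 + 7*c + 12)/(c^2 - c - 42)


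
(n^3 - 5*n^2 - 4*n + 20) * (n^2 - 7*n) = n^5 - 12*n^4 + 31*n^3 + 48*n^2 - 140*n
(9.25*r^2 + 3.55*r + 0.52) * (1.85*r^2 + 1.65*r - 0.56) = 17.1125*r^4 + 21.83*r^3 + 1.6395*r^2 - 1.13*r - 0.2912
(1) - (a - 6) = 7 - a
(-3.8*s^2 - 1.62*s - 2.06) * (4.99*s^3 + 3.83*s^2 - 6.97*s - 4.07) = -18.962*s^5 - 22.6378*s^4 + 10.002*s^3 + 18.8676*s^2 + 20.9516*s + 8.3842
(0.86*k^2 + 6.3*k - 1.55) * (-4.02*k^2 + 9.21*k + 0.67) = -3.4572*k^4 - 17.4054*k^3 + 64.8302*k^2 - 10.0545*k - 1.0385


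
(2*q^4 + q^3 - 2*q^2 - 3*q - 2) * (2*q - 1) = 4*q^5 - 5*q^3 - 4*q^2 - q + 2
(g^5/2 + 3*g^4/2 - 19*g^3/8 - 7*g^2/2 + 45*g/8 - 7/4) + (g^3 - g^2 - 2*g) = g^5/2 + 3*g^4/2 - 11*g^3/8 - 9*g^2/2 + 29*g/8 - 7/4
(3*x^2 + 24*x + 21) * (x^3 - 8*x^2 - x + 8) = 3*x^5 - 174*x^3 - 168*x^2 + 171*x + 168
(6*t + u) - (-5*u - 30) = 6*t + 6*u + 30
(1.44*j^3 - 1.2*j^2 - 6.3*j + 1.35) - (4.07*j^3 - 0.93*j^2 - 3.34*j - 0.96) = -2.63*j^3 - 0.27*j^2 - 2.96*j + 2.31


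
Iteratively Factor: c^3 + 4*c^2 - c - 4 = (c + 4)*(c^2 - 1) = (c + 1)*(c + 4)*(c - 1)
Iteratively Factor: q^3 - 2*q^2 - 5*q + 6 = (q - 3)*(q^2 + q - 2) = (q - 3)*(q + 2)*(q - 1)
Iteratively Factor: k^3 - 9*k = (k)*(k^2 - 9) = k*(k + 3)*(k - 3)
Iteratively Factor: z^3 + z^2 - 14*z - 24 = (z + 2)*(z^2 - z - 12) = (z - 4)*(z + 2)*(z + 3)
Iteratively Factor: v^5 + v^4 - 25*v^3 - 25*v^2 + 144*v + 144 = (v - 4)*(v^4 + 5*v^3 - 5*v^2 - 45*v - 36) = (v - 4)*(v + 4)*(v^3 + v^2 - 9*v - 9) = (v - 4)*(v + 1)*(v + 4)*(v^2 - 9) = (v - 4)*(v + 1)*(v + 3)*(v + 4)*(v - 3)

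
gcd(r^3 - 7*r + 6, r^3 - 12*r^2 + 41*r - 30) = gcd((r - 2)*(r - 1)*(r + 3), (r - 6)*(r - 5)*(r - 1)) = r - 1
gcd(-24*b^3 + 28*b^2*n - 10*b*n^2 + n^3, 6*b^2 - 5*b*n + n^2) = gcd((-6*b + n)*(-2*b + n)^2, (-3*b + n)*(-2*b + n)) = 2*b - n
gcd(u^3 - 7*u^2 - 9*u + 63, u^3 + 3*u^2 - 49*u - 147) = u^2 - 4*u - 21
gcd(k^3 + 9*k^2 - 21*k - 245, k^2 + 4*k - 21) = k + 7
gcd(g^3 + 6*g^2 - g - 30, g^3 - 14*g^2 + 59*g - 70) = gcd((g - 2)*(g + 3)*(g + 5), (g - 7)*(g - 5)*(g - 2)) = g - 2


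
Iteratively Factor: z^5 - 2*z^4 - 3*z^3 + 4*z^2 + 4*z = (z)*(z^4 - 2*z^3 - 3*z^2 + 4*z + 4) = z*(z + 1)*(z^3 - 3*z^2 + 4) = z*(z - 2)*(z + 1)*(z^2 - z - 2) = z*(z - 2)*(z + 1)^2*(z - 2)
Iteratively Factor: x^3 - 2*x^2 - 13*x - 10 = (x - 5)*(x^2 + 3*x + 2) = (x - 5)*(x + 1)*(x + 2)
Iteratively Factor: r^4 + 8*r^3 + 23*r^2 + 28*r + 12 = (r + 2)*(r^3 + 6*r^2 + 11*r + 6) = (r + 1)*(r + 2)*(r^2 + 5*r + 6) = (r + 1)*(r + 2)^2*(r + 3)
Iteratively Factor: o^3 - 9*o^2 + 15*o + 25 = (o - 5)*(o^2 - 4*o - 5) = (o - 5)*(o + 1)*(o - 5)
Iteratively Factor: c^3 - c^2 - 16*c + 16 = (c - 1)*(c^2 - 16) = (c - 4)*(c - 1)*(c + 4)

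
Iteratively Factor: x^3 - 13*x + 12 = (x - 1)*(x^2 + x - 12) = (x - 3)*(x - 1)*(x + 4)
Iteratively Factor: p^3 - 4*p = (p + 2)*(p^2 - 2*p) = (p - 2)*(p + 2)*(p)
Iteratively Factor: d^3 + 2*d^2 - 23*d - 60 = (d - 5)*(d^2 + 7*d + 12) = (d - 5)*(d + 4)*(d + 3)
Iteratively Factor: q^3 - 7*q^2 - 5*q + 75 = (q - 5)*(q^2 - 2*q - 15) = (q - 5)^2*(q + 3)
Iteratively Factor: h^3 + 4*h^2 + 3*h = (h + 3)*(h^2 + h) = h*(h + 3)*(h + 1)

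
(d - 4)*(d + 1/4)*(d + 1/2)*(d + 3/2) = d^4 - 7*d^3/4 - 31*d^2/4 - 77*d/16 - 3/4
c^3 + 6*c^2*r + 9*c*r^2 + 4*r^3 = (c + r)^2*(c + 4*r)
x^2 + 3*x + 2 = (x + 1)*(x + 2)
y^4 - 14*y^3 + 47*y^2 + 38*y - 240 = (y - 8)*(y - 5)*(y - 3)*(y + 2)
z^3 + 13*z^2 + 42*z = z*(z + 6)*(z + 7)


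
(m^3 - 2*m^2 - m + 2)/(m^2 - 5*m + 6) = (m^2 - 1)/(m - 3)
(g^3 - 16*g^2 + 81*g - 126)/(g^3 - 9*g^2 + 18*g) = (g - 7)/g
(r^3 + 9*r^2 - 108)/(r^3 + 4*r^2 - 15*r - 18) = (r + 6)/(r + 1)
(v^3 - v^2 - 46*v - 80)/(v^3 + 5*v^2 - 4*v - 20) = (v - 8)/(v - 2)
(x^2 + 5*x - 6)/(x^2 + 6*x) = (x - 1)/x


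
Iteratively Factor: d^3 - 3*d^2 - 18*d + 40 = (d - 2)*(d^2 - d - 20) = (d - 5)*(d - 2)*(d + 4)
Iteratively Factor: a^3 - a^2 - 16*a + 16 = (a - 1)*(a^2 - 16) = (a - 1)*(a + 4)*(a - 4)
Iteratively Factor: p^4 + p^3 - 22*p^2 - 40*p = (p)*(p^3 + p^2 - 22*p - 40) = p*(p - 5)*(p^2 + 6*p + 8) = p*(p - 5)*(p + 4)*(p + 2)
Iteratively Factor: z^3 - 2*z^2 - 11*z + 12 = (z - 1)*(z^2 - z - 12) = (z - 1)*(z + 3)*(z - 4)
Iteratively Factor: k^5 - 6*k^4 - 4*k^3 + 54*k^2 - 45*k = (k)*(k^4 - 6*k^3 - 4*k^2 + 54*k - 45) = k*(k - 5)*(k^3 - k^2 - 9*k + 9) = k*(k - 5)*(k - 3)*(k^2 + 2*k - 3) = k*(k - 5)*(k - 3)*(k + 3)*(k - 1)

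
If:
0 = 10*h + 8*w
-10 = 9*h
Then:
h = -10/9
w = 25/18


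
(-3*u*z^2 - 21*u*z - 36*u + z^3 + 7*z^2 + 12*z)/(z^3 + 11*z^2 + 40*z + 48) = (-3*u + z)/(z + 4)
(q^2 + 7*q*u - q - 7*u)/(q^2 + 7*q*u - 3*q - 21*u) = (q - 1)/(q - 3)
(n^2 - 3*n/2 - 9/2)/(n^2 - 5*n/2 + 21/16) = 8*(2*n^2 - 3*n - 9)/(16*n^2 - 40*n + 21)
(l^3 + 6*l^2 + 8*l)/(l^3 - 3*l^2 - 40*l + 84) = l*(l^2 + 6*l + 8)/(l^3 - 3*l^2 - 40*l + 84)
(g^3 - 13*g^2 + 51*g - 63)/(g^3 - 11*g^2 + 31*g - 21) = (g - 3)/(g - 1)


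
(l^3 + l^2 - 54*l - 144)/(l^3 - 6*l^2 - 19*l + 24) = (l + 6)/(l - 1)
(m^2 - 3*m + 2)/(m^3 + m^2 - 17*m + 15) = (m - 2)/(m^2 + 2*m - 15)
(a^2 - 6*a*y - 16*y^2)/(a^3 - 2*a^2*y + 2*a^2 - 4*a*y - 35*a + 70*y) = (a^2 - 6*a*y - 16*y^2)/(a^3 - 2*a^2*y + 2*a^2 - 4*a*y - 35*a + 70*y)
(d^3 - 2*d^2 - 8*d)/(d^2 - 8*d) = (d^2 - 2*d - 8)/(d - 8)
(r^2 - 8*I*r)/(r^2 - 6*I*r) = (r - 8*I)/(r - 6*I)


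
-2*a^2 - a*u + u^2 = (-2*a + u)*(a + u)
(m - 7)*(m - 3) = m^2 - 10*m + 21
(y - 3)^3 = y^3 - 9*y^2 + 27*y - 27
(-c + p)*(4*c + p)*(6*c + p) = -24*c^3 + 14*c^2*p + 9*c*p^2 + p^3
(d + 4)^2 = d^2 + 8*d + 16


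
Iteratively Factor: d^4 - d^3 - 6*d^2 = (d - 3)*(d^3 + 2*d^2) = d*(d - 3)*(d^2 + 2*d) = d*(d - 3)*(d + 2)*(d)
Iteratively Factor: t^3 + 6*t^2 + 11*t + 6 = (t + 3)*(t^2 + 3*t + 2) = (t + 1)*(t + 3)*(t + 2)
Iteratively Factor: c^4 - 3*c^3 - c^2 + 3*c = (c + 1)*(c^3 - 4*c^2 + 3*c) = (c - 3)*(c + 1)*(c^2 - c) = c*(c - 3)*(c + 1)*(c - 1)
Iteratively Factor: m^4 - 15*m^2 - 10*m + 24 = (m + 3)*(m^3 - 3*m^2 - 6*m + 8) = (m + 2)*(m + 3)*(m^2 - 5*m + 4) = (m - 4)*(m + 2)*(m + 3)*(m - 1)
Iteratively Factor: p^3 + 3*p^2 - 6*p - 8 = (p + 4)*(p^2 - p - 2) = (p - 2)*(p + 4)*(p + 1)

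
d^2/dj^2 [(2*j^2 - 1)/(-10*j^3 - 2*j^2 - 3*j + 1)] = 2*(-200*j^6 + 780*j^4 + 32*j^3 + 90*j^2 + 48*j + 9)/(1000*j^9 + 600*j^8 + 1020*j^7 + 68*j^6 + 186*j^5 - 138*j^4 + 21*j^3 - 21*j^2 + 9*j - 1)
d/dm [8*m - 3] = 8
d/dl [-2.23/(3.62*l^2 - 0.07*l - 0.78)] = (16.1452*l - 0.1561)/(-3.62*l^2 + 0.07*l + 0.78)^2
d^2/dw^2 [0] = 0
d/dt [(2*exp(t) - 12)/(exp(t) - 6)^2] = -2*exp(t)/(exp(t) - 6)^2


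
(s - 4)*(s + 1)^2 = s^3 - 2*s^2 - 7*s - 4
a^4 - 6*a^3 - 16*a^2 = a^2*(a - 8)*(a + 2)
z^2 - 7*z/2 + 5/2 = (z - 5/2)*(z - 1)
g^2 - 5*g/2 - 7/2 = (g - 7/2)*(g + 1)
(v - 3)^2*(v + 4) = v^3 - 2*v^2 - 15*v + 36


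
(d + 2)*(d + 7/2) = d^2 + 11*d/2 + 7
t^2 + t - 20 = (t - 4)*(t + 5)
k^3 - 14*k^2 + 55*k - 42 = (k - 7)*(k - 6)*(k - 1)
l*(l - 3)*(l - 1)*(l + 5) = l^4 + l^3 - 17*l^2 + 15*l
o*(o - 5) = o^2 - 5*o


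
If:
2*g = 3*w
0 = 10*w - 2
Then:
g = 3/10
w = 1/5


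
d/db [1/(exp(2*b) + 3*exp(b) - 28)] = (-2*exp(b) - 3)*exp(b)/(exp(2*b) + 3*exp(b) - 28)^2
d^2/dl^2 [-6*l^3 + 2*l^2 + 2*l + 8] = 4 - 36*l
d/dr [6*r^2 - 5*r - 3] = 12*r - 5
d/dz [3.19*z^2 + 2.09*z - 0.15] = 6.38*z + 2.09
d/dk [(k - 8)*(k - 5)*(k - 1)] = 3*k^2 - 28*k + 53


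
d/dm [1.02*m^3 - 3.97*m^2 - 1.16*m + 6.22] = 3.06*m^2 - 7.94*m - 1.16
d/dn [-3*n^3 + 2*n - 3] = 2 - 9*n^2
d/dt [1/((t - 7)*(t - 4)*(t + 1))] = (-(t - 7)*(t - 4) - (t - 7)*(t + 1) - (t - 4)*(t + 1))/((t - 7)^2*(t - 4)^2*(t + 1)^2)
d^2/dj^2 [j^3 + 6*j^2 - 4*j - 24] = 6*j + 12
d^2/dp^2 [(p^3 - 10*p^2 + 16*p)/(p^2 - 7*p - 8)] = 6/(p^3 + 3*p^2 + 3*p + 1)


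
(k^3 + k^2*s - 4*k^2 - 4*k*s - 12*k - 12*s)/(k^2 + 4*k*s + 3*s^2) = (k^2 - 4*k - 12)/(k + 3*s)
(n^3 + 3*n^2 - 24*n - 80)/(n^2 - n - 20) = n + 4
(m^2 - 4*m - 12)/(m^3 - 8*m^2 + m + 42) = (m - 6)/(m^2 - 10*m + 21)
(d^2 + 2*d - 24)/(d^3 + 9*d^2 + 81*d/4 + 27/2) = 4*(d - 4)/(4*d^2 + 12*d + 9)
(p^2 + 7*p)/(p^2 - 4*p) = (p + 7)/(p - 4)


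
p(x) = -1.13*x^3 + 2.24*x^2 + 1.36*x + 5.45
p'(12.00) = -433.04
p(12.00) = -1608.31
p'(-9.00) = -313.55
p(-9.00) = 998.42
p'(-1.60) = -14.49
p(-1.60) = 13.64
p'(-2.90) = -40.14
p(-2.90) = 47.90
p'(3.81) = -30.78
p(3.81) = -19.35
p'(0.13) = 1.89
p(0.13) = 5.66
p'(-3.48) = -55.28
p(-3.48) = 75.47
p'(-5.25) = -115.60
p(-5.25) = 223.56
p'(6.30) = -104.97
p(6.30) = -179.63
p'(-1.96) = -20.44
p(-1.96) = 19.90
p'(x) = -3.39*x^2 + 4.48*x + 1.36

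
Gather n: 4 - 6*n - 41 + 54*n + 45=48*n + 8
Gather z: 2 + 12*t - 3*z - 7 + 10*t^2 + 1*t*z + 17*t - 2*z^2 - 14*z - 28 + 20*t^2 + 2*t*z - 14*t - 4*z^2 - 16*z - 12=30*t^2 + 15*t - 6*z^2 + z*(3*t - 33) - 45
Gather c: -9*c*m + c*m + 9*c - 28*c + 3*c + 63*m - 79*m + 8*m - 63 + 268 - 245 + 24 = c*(-8*m - 16) - 8*m - 16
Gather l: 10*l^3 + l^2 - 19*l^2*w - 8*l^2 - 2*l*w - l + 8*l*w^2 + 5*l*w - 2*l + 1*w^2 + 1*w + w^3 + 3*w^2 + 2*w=10*l^3 + l^2*(-19*w - 7) + l*(8*w^2 + 3*w - 3) + w^3 + 4*w^2 + 3*w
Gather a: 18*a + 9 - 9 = 18*a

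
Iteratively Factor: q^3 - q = (q + 1)*(q^2 - q) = q*(q + 1)*(q - 1)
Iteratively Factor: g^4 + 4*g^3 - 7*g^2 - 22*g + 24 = (g - 2)*(g^3 + 6*g^2 + 5*g - 12) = (g - 2)*(g - 1)*(g^2 + 7*g + 12) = (g - 2)*(g - 1)*(g + 3)*(g + 4)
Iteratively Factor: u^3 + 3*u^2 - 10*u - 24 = (u - 3)*(u^2 + 6*u + 8) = (u - 3)*(u + 2)*(u + 4)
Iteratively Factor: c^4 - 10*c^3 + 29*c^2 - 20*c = (c - 5)*(c^3 - 5*c^2 + 4*c) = (c - 5)*(c - 4)*(c^2 - c) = c*(c - 5)*(c - 4)*(c - 1)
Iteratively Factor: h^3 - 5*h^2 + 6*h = (h - 3)*(h^2 - 2*h) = (h - 3)*(h - 2)*(h)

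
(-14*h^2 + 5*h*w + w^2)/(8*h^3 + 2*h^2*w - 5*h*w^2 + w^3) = (7*h + w)/(-4*h^2 - 3*h*w + w^2)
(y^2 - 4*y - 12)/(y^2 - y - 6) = (y - 6)/(y - 3)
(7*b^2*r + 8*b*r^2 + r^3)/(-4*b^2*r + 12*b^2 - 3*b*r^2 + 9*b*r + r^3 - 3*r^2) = r*(7*b + r)/(-4*b*r + 12*b + r^2 - 3*r)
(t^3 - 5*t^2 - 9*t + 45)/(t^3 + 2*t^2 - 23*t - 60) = (t - 3)/(t + 4)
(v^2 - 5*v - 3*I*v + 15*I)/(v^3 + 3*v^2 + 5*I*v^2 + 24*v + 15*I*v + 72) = (v - 5)/(v^2 + v*(3 + 8*I) + 24*I)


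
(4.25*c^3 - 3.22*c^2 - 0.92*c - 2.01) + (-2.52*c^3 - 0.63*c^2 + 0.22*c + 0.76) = 1.73*c^3 - 3.85*c^2 - 0.7*c - 1.25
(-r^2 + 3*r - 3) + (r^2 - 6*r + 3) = -3*r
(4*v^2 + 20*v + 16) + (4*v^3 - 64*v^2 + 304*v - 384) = 4*v^3 - 60*v^2 + 324*v - 368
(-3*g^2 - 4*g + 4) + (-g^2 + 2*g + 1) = -4*g^2 - 2*g + 5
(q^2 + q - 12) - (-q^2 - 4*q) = 2*q^2 + 5*q - 12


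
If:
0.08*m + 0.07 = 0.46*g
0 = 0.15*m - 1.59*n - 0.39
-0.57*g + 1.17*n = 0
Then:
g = 5.93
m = 33.23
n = 2.89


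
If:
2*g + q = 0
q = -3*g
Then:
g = 0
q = 0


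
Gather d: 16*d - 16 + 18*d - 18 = 34*d - 34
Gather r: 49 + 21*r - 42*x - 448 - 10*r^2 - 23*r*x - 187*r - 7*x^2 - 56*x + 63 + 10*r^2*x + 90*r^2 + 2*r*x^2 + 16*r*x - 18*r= r^2*(10*x + 80) + r*(2*x^2 - 7*x - 184) - 7*x^2 - 98*x - 336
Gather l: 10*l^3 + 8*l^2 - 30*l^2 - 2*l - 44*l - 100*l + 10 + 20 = 10*l^3 - 22*l^2 - 146*l + 30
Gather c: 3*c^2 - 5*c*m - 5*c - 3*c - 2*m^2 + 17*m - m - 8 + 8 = 3*c^2 + c*(-5*m - 8) - 2*m^2 + 16*m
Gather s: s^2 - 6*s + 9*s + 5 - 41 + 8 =s^2 + 3*s - 28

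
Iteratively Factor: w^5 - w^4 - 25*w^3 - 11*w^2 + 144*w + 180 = (w + 2)*(w^4 - 3*w^3 - 19*w^2 + 27*w + 90) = (w + 2)^2*(w^3 - 5*w^2 - 9*w + 45) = (w + 2)^2*(w + 3)*(w^2 - 8*w + 15) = (w - 3)*(w + 2)^2*(w + 3)*(w - 5)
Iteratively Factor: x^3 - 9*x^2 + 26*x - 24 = (x - 4)*(x^2 - 5*x + 6) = (x - 4)*(x - 2)*(x - 3)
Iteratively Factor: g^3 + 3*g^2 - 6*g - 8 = (g - 2)*(g^2 + 5*g + 4) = (g - 2)*(g + 4)*(g + 1)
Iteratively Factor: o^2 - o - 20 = (o + 4)*(o - 5)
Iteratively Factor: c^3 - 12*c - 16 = (c + 2)*(c^2 - 2*c - 8) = (c + 2)^2*(c - 4)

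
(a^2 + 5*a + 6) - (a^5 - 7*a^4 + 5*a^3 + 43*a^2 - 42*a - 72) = -a^5 + 7*a^4 - 5*a^3 - 42*a^2 + 47*a + 78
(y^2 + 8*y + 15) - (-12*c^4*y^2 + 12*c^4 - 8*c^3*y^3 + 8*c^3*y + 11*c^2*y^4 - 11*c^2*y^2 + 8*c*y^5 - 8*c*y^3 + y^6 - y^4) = 12*c^4*y^2 - 12*c^4 + 8*c^3*y^3 - 8*c^3*y - 11*c^2*y^4 + 11*c^2*y^2 - 8*c*y^5 + 8*c*y^3 - y^6 + y^4 + y^2 + 8*y + 15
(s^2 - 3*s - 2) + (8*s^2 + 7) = 9*s^2 - 3*s + 5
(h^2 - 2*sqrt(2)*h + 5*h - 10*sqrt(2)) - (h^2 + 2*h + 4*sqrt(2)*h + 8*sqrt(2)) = -6*sqrt(2)*h + 3*h - 18*sqrt(2)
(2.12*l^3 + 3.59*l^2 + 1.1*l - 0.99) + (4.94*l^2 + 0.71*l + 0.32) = 2.12*l^3 + 8.53*l^2 + 1.81*l - 0.67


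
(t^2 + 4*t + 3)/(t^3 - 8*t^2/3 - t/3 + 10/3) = 3*(t + 3)/(3*t^2 - 11*t + 10)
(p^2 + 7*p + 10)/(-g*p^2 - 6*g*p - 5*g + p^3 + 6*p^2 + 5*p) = (p + 2)/(-g*p - g + p^2 + p)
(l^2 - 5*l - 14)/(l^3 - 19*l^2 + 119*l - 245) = (l + 2)/(l^2 - 12*l + 35)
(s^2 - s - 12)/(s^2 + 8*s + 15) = (s - 4)/(s + 5)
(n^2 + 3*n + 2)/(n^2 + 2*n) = (n + 1)/n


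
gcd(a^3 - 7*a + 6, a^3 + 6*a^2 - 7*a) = a - 1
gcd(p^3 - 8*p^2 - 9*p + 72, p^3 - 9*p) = p^2 - 9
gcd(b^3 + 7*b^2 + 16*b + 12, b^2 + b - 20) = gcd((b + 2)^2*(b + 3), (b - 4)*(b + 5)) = 1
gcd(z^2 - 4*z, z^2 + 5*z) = z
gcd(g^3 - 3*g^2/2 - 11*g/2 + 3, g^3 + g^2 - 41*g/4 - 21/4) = g - 3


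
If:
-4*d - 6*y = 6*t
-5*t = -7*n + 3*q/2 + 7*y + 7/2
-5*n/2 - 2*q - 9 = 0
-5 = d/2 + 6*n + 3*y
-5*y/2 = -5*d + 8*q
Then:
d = -40166/1415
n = 32146/4245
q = -11857/849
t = 43872/1415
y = -51284/4245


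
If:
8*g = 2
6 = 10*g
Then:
No Solution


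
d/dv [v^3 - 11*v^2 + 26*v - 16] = 3*v^2 - 22*v + 26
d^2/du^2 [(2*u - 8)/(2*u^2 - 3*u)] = 16*(u^3 - 12*u^2 + 18*u - 9)/(u^3*(8*u^3 - 36*u^2 + 54*u - 27))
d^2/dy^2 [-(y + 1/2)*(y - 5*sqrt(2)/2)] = -2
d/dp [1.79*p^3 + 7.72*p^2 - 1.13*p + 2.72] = 5.37*p^2 + 15.44*p - 1.13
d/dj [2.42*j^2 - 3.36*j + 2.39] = 4.84*j - 3.36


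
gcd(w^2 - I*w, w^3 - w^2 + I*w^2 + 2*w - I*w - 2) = w - I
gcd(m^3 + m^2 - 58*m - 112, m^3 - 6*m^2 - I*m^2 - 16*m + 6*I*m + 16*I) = m^2 - 6*m - 16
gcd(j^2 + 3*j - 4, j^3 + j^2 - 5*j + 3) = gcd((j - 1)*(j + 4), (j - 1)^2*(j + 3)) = j - 1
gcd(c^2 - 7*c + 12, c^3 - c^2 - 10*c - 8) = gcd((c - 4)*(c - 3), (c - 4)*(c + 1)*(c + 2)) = c - 4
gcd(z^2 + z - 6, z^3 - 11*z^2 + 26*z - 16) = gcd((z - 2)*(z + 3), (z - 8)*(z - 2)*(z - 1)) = z - 2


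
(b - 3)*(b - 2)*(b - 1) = b^3 - 6*b^2 + 11*b - 6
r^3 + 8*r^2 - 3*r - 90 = (r - 3)*(r + 5)*(r + 6)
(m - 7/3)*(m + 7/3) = m^2 - 49/9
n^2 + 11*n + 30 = (n + 5)*(n + 6)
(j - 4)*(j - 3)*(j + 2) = j^3 - 5*j^2 - 2*j + 24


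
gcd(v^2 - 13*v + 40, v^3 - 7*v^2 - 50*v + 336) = v - 8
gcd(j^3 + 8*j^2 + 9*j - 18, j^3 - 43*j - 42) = j + 6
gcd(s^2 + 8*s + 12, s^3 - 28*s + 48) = s + 6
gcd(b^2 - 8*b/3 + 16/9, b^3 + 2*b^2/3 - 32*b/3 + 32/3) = b - 4/3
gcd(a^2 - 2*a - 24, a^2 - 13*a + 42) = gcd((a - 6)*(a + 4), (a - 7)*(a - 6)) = a - 6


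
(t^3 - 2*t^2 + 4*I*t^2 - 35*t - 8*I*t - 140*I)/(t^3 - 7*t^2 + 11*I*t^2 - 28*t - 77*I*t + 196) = (t + 5)/(t + 7*I)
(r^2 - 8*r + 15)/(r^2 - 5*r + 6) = (r - 5)/(r - 2)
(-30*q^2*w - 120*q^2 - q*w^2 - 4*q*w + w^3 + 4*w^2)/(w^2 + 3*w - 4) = (-30*q^2 - q*w + w^2)/(w - 1)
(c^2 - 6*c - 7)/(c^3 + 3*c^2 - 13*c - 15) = (c - 7)/(c^2 + 2*c - 15)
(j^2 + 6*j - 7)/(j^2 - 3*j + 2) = (j + 7)/(j - 2)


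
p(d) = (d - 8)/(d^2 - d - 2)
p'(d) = (1 - 2*d)*(d - 8)/(d^2 - d - 2)^2 + 1/(d^2 - d - 2) = (d^2 - d - (d - 8)*(2*d - 1) - 2)/(-d^2 + d + 2)^2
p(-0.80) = 15.71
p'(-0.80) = -74.74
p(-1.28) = -10.10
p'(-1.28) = -38.08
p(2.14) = -13.33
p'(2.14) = 101.74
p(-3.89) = -0.70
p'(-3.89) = -0.30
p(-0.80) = 15.71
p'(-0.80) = -74.74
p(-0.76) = 13.22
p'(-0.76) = -51.82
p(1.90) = 21.03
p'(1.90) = 199.64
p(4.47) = -0.26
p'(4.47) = 0.23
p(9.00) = 0.01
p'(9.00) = 0.01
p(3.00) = -1.25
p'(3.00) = 1.81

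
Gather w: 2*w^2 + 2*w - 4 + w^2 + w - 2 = 3*w^2 + 3*w - 6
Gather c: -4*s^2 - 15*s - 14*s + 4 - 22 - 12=-4*s^2 - 29*s - 30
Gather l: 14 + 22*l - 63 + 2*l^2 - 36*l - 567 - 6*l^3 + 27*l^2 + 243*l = -6*l^3 + 29*l^2 + 229*l - 616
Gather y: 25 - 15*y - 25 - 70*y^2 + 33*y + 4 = -70*y^2 + 18*y + 4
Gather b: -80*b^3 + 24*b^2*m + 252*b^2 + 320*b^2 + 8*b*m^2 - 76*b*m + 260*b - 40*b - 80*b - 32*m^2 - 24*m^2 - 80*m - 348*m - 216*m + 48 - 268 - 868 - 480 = -80*b^3 + b^2*(24*m + 572) + b*(8*m^2 - 76*m + 140) - 56*m^2 - 644*m - 1568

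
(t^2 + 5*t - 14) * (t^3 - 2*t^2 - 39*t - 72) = t^5 + 3*t^4 - 63*t^3 - 239*t^2 + 186*t + 1008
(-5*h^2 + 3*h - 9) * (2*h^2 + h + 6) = -10*h^4 + h^3 - 45*h^2 + 9*h - 54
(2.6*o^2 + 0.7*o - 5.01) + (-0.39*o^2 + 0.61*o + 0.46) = 2.21*o^2 + 1.31*o - 4.55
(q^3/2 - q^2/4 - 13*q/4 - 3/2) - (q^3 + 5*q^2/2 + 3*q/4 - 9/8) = -q^3/2 - 11*q^2/4 - 4*q - 3/8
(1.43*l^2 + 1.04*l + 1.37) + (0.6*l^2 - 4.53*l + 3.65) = 2.03*l^2 - 3.49*l + 5.02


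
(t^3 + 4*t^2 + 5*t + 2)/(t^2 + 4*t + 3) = (t^2 + 3*t + 2)/(t + 3)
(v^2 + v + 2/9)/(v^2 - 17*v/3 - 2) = (v + 2/3)/(v - 6)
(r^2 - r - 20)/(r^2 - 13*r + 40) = (r + 4)/(r - 8)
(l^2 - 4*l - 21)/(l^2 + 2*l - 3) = (l - 7)/(l - 1)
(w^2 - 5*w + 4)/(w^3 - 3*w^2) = (w^2 - 5*w + 4)/(w^2*(w - 3))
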